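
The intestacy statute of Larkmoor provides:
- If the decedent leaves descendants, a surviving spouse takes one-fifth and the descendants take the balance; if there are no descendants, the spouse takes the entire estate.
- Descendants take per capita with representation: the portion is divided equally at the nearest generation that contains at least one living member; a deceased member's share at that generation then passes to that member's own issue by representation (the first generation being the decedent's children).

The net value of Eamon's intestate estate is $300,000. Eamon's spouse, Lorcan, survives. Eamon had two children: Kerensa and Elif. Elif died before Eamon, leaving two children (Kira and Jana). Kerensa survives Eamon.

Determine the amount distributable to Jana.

Lorcan takes one-fifth of $300,000 = $60,000. The remaining $240,000 passes to the descendants.
The descendants' portion ($240,000) is divided into 2 shares of $120,000: Kerensa takes $120,000; Elif's $120,000 share passes to Elif's issue.
Elif's share ($120,000) is divided into 2 shares of $60,000: Kira and Jana each take $60,000.

Jana receives $60,000.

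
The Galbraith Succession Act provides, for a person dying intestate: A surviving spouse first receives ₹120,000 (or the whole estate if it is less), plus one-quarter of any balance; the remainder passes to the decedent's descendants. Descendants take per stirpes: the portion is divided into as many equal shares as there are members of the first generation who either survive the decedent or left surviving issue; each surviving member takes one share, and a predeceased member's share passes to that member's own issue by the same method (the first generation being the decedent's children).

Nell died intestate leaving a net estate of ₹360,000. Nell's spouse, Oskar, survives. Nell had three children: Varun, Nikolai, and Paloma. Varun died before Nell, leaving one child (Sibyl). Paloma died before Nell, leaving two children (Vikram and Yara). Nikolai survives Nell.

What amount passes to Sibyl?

Oskar first takes ₹120,000, leaving a balance of ₹240,000. Oskar then takes one-quarter of the balance (₹60,000), for a total of ₹180,000. The remaining ₹180,000 passes to the descendants.
The descendants' portion (₹180,000) is divided into 3 shares of ₹60,000: Nikolai takes ₹60,000; Varun's ₹60,000 share passes to Varun's issue; Paloma's ₹60,000 share passes to Paloma's issue.
Varun's share (₹60,000) passes entirely to Sibyl.
Paloma's share (₹60,000) is divided into 2 shares of ₹30,000: Vikram and Yara each take ₹30,000.

Sibyl receives ₹60,000.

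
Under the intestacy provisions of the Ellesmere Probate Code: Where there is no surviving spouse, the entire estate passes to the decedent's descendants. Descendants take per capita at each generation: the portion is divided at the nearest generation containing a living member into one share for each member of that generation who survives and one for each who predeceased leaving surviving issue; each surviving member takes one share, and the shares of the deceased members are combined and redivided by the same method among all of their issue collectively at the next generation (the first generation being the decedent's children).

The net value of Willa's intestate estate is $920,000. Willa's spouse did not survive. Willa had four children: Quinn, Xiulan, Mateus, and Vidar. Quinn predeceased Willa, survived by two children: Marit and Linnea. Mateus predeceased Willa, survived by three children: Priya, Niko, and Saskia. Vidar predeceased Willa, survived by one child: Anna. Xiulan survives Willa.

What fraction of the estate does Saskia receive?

Saskia receives 1/8 of the estate.

The entire $920,000 passes to the descendants.
That amount ($920,000) is divided at the children's generation into 4 shares of $230,000. Xiulan takes $230,000. The 3 shares of the deceased (Quinn, Mateus, and Vidar) are combined into a pool of $690,000.
That pool ($690,000) is divided at the grandchildren's generation equally among Marit, Linnea, Priya, Niko, Saskia, and Anna: $115,000 each.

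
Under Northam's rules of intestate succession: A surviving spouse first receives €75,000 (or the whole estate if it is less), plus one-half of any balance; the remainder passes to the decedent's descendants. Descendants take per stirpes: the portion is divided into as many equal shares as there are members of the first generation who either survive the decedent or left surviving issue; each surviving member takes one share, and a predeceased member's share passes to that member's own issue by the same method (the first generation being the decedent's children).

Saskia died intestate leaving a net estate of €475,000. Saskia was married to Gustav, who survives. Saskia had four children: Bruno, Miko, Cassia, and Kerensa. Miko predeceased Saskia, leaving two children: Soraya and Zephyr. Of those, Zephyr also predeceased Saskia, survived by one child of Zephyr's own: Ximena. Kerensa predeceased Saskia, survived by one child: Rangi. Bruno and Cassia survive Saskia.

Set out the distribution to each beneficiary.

Gustav first takes €75,000, leaving a balance of €400,000. Gustav then takes one-half of the balance (€200,000), for a total of €275,000. The remaining €200,000 passes to the descendants.
The descendants' portion (€200,000) is divided into 4 shares of €50,000: Bruno and Cassia each take €50,000; Miko's €50,000 share passes to Miko's issue; Kerensa's €50,000 share passes to Kerensa's issue.
Miko's share (€50,000) is divided into 2 shares of €25,000: Soraya takes €25,000; Zephyr's €25,000 share passes to Zephyr's issue.
Zephyr's share (€25,000) passes entirely to Ximena.
Kerensa's share (€50,000) passes entirely to Rangi.

Gustav: €275,000; Bruno: €50,000; Soraya: €25,000; Ximena: €25,000; Cassia: €50,000; Rangi: €50,000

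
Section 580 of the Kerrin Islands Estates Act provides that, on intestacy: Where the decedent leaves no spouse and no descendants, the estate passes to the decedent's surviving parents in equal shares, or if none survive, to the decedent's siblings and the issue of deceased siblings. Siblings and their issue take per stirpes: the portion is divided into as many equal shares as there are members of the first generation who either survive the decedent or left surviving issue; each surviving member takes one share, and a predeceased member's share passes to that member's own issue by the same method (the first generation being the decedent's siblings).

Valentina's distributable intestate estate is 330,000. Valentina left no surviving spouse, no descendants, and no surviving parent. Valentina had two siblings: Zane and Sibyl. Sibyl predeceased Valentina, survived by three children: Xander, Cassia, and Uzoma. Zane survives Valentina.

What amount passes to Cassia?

Cassia receives 55,000.

The entire 330,000 passes to the siblings and their issue.
That amount (330,000) is divided into 2 shares of 165,000: Zane takes 165,000; Sibyl's 165,000 share passes to Sibyl's issue.
Sibyl's share (165,000) is divided into 3 shares of 55,000: Xander, Cassia, and Uzoma each take 55,000.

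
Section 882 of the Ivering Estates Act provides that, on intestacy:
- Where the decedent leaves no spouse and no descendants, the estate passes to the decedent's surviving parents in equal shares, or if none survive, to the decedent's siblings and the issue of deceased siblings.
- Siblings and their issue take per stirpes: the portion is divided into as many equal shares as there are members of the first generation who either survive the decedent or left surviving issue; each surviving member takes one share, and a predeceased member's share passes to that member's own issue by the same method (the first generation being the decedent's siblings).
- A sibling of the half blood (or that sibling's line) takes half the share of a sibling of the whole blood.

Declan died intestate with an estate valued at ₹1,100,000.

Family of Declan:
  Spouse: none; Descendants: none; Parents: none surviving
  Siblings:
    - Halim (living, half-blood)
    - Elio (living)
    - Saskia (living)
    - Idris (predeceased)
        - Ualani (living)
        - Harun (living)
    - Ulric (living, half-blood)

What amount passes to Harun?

Harun receives ₹137,500.

The entire ₹1,100,000 passes to the siblings and their issue.
Counting each half-blood sibling's line as half a unit, there are 4 units in ₹1,100,000, so one unit is ₹275,000. Whole-blood lines (Elio, Saskia, and Idris) take ₹275,000 each; half-blood lines (Halim and Ulric) take ₹137,500 each.
Idris's share (₹275,000) is divided into 2 shares of ₹137,500: Ualani and Harun each take ₹137,500.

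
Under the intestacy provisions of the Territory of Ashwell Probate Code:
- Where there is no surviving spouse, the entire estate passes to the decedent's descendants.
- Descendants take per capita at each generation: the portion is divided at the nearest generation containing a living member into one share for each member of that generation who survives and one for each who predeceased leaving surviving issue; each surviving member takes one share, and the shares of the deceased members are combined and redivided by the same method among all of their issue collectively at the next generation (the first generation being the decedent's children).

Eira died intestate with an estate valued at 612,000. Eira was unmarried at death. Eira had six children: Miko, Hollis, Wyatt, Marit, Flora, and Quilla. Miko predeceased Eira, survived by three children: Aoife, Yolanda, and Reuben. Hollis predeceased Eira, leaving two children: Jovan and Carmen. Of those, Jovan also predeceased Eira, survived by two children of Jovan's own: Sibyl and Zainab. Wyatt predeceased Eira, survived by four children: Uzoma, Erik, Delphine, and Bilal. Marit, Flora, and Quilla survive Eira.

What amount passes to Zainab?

Zainab receives 17,000.

The entire 612,000 passes to the descendants.
That amount (612,000) is divided at the children's generation into 6 shares of 102,000. Marit, Flora, and Quilla each take 102,000. The 3 shares of the deceased (Miko, Hollis, and Wyatt) are combined into a pool of 306,000.
That pool (306,000) is divided at the grandchildren's generation into 9 shares of 34,000. Aoife, Yolanda, Reuben, Carmen, Uzoma, Erik, Delphine, and Bilal each take 34,000. The remaining share for the deceased Jovan (34,000) is carried to the next generation.
That pool (34,000) is divided at the great-grandchildren's generation equally among Sibyl and Zainab: 17,000 each.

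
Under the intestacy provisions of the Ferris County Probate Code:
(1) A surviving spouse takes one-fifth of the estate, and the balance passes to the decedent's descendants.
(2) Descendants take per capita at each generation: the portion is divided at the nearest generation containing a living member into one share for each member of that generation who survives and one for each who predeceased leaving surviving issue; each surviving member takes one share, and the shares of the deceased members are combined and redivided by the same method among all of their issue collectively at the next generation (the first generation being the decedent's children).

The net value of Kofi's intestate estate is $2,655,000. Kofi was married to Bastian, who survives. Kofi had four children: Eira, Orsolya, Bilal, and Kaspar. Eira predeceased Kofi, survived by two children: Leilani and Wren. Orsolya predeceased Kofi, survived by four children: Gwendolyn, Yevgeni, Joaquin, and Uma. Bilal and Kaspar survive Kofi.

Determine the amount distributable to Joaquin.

Joaquin receives $177,000.

Bastian takes one-fifth of $2,655,000 = $531,000. The remaining $2,124,000 passes to the descendants.
The descendants' portion ($2,124,000) is divided at the children's generation into 4 shares of $531,000. Bilal and Kaspar each take $531,000. The 2 shares of the deceased (Eira and Orsolya) are combined into a pool of $1,062,000.
That pool ($1,062,000) is divided at the grandchildren's generation equally among Leilani, Wren, Gwendolyn, Yevgeni, Joaquin, and Uma: $177,000 each.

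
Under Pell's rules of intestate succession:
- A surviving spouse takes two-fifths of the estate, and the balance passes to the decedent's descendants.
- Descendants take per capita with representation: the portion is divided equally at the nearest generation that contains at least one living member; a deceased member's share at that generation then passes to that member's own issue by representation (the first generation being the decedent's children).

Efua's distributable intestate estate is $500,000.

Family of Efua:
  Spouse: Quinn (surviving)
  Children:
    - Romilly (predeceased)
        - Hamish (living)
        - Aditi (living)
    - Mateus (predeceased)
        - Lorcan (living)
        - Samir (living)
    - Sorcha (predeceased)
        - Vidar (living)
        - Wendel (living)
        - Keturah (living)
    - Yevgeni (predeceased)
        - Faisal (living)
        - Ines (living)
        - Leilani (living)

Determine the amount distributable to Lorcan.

Quinn takes two-fifths of $500,000 = $200,000. The remaining $300,000 passes to the descendants.
No child survives, so the initial division is made at the grandchildren's generation.
The descendants' portion ($300,000) is divided into 10 shares of $30,000: Hamish, Aditi, Lorcan, Samir, Vidar, Wendel, Keturah, Faisal, Ines, and Leilani each take $30,000.

Lorcan receives $30,000.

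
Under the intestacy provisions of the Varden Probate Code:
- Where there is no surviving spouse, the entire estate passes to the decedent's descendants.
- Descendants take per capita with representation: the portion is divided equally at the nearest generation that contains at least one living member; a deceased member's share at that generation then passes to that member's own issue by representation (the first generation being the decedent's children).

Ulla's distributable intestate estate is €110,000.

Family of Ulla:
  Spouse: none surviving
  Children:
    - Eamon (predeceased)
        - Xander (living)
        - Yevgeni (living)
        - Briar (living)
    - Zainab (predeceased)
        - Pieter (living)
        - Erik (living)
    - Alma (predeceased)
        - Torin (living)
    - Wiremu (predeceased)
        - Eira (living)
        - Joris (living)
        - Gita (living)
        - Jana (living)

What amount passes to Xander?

Xander receives €11,000.

The entire €110,000 passes to the descendants.
No child survives, so the initial division is made at the grandchildren's generation.
That amount (€110,000) is divided into 10 shares of €11,000: Xander, Yevgeni, Briar, Pieter, Erik, Torin, Eira, Joris, Gita, and Jana each take €11,000.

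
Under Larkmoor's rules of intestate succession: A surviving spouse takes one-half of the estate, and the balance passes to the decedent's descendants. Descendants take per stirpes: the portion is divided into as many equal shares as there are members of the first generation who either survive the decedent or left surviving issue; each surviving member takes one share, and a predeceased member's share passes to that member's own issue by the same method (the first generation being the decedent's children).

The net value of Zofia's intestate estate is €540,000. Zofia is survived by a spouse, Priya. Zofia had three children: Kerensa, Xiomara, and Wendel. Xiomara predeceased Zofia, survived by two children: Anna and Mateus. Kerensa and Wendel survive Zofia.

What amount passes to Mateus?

Priya takes one-half of €540,000 = €270,000. The remaining €270,000 passes to the descendants.
The descendants' portion (€270,000) is divided into 3 shares of €90,000: Kerensa and Wendel each take €90,000; Xiomara's €90,000 share passes to Xiomara's issue.
Xiomara's share (€90,000) is divided into 2 shares of €45,000: Anna and Mateus each take €45,000.

Mateus receives €45,000.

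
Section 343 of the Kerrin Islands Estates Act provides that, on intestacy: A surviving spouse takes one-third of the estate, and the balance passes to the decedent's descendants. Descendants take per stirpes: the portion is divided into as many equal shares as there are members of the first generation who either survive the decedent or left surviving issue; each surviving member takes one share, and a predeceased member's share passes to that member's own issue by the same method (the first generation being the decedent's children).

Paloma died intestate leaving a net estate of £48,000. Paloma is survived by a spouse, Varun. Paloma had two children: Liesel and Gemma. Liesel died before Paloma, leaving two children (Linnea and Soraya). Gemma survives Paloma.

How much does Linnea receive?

Varun takes one-third of £48,000 = £16,000. The remaining £32,000 passes to the descendants.
The descendants' portion (£32,000) is divided into 2 shares of £16,000: Gemma takes £16,000; Liesel's £16,000 share passes to Liesel's issue.
Liesel's share (£16,000) is divided into 2 shares of £8,000: Linnea and Soraya each take £8,000.

Linnea receives £8,000.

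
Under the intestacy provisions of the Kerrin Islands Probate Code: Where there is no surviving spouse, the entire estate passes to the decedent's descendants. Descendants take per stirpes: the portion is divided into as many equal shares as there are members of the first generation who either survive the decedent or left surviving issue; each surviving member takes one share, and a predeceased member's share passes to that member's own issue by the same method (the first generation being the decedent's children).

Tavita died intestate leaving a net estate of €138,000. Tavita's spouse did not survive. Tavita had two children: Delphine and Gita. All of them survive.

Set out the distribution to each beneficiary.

Delphine: €69,000; Gita: €69,000

The entire €138,000 passes to the descendants.
That amount (€138,000) is divided into 2 shares of €69,000: Delphine and Gita each take €69,000.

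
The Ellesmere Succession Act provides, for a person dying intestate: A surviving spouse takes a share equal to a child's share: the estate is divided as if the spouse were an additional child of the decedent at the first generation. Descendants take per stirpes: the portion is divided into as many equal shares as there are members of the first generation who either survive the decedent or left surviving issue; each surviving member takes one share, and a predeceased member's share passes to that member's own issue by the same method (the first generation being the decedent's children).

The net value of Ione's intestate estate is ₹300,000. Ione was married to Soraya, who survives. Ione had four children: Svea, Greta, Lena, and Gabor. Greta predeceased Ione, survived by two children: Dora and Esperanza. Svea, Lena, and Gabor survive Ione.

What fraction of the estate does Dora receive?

The spouse counts as an additional share at the children's level, so there are 5 primary shares of ₹60,000. Soraya takes one such share (₹60,000).
The children's combined portion (₹240,000) is divided into 4 shares of ₹60,000: Svea, Lena, and Gabor each take ₹60,000; Greta's ₹60,000 share passes to Greta's issue.
Greta's share (₹60,000) is divided into 2 shares of ₹30,000: Dora and Esperanza each take ₹30,000.

Dora receives 1/10 of the estate.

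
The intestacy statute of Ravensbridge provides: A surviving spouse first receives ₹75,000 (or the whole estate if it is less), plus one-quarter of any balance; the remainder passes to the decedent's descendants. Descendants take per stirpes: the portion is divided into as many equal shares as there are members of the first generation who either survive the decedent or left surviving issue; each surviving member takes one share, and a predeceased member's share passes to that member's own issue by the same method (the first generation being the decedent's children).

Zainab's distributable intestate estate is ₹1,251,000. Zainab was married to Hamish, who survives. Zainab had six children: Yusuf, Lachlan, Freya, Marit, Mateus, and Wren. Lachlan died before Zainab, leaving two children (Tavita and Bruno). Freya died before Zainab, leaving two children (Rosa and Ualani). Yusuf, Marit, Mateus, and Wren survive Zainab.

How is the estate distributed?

Hamish: ₹369,000; Yusuf: ₹147,000; Tavita: ₹73,500; Bruno: ₹73,500; Rosa: ₹73,500; Ualani: ₹73,500; Marit: ₹147,000; Mateus: ₹147,000; Wren: ₹147,000

Hamish first takes ₹75,000, leaving a balance of ₹1,176,000. Hamish then takes one-quarter of the balance (₹294,000), for a total of ₹369,000. The remaining ₹882,000 passes to the descendants.
The descendants' portion (₹882,000) is divided into 6 shares of ₹147,000: Yusuf, Marit, Mateus, and Wren each take ₹147,000; Lachlan's ₹147,000 share passes to Lachlan's issue; Freya's ₹147,000 share passes to Freya's issue.
Lachlan's share (₹147,000) is divided into 2 shares of ₹73,500: Tavita and Bruno each take ₹73,500.
Freya's share (₹147,000) is divided into 2 shares of ₹73,500: Rosa and Ualani each take ₹73,500.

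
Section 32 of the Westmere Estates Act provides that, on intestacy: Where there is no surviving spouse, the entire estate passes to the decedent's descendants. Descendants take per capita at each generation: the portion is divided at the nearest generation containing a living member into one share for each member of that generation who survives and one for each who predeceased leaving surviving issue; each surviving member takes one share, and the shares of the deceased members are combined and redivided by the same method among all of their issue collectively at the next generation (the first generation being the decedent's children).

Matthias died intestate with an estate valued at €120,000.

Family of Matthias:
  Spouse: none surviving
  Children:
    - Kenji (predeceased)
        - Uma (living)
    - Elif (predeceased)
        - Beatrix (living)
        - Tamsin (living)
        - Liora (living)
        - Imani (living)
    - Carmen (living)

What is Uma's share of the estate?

Uma receives €16,000.

The entire €120,000 passes to the descendants.
That amount (€120,000) is divided at the children's generation into 3 shares of €40,000. Carmen takes €40,000. The 2 shares of the deceased (Kenji and Elif) are combined into a pool of €80,000.
That pool (€80,000) is divided at the grandchildren's generation equally among Uma, Beatrix, Tamsin, Liora, and Imani: €16,000 each.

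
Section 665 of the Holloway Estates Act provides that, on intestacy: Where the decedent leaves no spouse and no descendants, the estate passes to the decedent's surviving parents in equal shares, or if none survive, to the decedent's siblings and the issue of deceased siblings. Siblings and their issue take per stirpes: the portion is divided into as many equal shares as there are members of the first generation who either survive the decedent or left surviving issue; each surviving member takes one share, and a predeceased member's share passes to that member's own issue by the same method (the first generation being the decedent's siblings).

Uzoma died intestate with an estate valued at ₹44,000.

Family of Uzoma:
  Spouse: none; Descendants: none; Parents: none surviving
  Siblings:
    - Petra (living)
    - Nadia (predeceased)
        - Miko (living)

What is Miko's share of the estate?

Miko receives ₹22,000.

The entire ₹44,000 passes to the siblings and their issue.
That amount (₹44,000) is divided into 2 shares of ₹22,000: Petra takes ₹22,000; Nadia's ₹22,000 share passes to Nadia's issue.
Nadia's share (₹22,000) passes entirely to Miko.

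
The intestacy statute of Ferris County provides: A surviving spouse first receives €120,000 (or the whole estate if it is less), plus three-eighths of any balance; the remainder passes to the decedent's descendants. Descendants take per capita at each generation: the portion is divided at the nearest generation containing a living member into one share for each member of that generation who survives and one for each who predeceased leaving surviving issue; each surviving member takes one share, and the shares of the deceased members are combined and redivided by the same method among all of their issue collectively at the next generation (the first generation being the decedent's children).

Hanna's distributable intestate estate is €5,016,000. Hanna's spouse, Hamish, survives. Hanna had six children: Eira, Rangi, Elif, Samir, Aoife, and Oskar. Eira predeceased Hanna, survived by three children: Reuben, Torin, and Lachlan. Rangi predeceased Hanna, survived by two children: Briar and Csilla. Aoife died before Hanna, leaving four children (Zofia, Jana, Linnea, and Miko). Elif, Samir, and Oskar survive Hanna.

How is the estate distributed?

Hamish first takes €120,000, leaving a balance of €4,896,000. Hamish then takes three-eighths of the balance (€1,836,000), for a total of €1,956,000. The remaining €3,060,000 passes to the descendants.
The descendants' portion (€3,060,000) is divided at the children's generation into 6 shares of €510,000. Elif, Samir, and Oskar each take €510,000. The 3 shares of the deceased (Eira, Rangi, and Aoife) are combined into a pool of €1,530,000.
That pool (€1,530,000) is divided at the grandchildren's generation equally among Reuben, Torin, Lachlan, Briar, Csilla, Zofia, Jana, Linnea, and Miko: €170,000 each.

Hamish: €1,956,000; Reuben: €170,000; Torin: €170,000; Lachlan: €170,000; Briar: €170,000; Csilla: €170,000; Elif: €510,000; Samir: €510,000; Zofia: €170,000; Jana: €170,000; Linnea: €170,000; Miko: €170,000; Oskar: €510,000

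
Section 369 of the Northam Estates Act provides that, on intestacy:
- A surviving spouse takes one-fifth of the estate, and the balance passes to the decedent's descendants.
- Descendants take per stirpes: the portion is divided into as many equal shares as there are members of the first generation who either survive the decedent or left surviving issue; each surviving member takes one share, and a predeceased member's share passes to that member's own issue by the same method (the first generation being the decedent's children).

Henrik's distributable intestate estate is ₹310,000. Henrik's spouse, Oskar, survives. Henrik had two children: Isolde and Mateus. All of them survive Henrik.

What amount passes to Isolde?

Oskar takes one-fifth of ₹310,000 = ₹62,000. The remaining ₹248,000 passes to the descendants.
The descendants' portion (₹248,000) is divided into 2 shares of ₹124,000: Isolde and Mateus each take ₹124,000.

Isolde receives ₹124,000.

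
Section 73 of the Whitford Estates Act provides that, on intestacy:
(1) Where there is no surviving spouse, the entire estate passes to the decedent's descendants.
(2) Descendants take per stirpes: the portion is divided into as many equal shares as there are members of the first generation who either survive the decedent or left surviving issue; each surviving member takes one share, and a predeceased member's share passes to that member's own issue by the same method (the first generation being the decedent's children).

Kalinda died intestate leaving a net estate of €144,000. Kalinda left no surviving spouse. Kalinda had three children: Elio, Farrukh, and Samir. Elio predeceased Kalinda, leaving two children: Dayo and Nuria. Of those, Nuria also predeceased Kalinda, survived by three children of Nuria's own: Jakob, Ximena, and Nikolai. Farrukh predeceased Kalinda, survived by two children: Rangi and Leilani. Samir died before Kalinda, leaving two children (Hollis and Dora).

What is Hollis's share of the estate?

The entire €144,000 passes to the descendants.
That amount (€144,000) is divided into 3 shares of €48,000: Elio's €48,000 share passes to Elio's issue; Farrukh's €48,000 share passes to Farrukh's issue; Samir's €48,000 share passes to Samir's issue.
Elio's share (€48,000) is divided into 2 shares of €24,000: Dayo takes €24,000; Nuria's €24,000 share passes to Nuria's issue.
Nuria's share (€24,000) is divided into 3 shares of €8,000: Jakob, Ximena, and Nikolai each take €8,000.
Farrukh's share (€48,000) is divided into 2 shares of €24,000: Rangi and Leilani each take €24,000.
Samir's share (€48,000) is divided into 2 shares of €24,000: Hollis and Dora each take €24,000.

Hollis receives €24,000.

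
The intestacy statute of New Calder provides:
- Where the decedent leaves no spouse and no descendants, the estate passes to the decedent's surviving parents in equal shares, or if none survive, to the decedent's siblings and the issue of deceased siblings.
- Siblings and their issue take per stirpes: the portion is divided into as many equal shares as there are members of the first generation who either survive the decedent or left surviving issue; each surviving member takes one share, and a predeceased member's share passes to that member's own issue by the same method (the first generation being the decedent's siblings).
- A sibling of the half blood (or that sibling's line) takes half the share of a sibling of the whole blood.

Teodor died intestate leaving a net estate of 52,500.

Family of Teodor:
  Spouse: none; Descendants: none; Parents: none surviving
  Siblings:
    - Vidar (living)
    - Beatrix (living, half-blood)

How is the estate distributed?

Vidar: 35,000; Beatrix: 17,500

The entire 52,500 passes to the siblings and their issue.
Counting each half-blood sibling's line as half a unit, there are 3/2 units in 52,500, so one unit is 35,000. Whole-blood lines (Vidar) take 35,000 each; half-blood lines (Beatrix) take 17,500 each.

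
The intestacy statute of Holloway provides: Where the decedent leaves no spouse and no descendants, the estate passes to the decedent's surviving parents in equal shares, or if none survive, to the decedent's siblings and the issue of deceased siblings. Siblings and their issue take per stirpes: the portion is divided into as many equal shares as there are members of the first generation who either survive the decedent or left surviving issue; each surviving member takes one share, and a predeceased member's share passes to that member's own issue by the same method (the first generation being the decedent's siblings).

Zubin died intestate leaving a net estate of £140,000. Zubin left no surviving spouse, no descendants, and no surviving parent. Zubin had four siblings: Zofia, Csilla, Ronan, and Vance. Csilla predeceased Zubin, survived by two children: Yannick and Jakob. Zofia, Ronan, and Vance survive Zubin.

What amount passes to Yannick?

Yannick receives £17,500.

The entire £140,000 passes to the siblings and their issue.
That amount (£140,000) is divided into 4 shares of £35,000: Zofia, Ronan, and Vance each take £35,000; Csilla's £35,000 share passes to Csilla's issue.
Csilla's share (£35,000) is divided into 2 shares of £17,500: Yannick and Jakob each take £17,500.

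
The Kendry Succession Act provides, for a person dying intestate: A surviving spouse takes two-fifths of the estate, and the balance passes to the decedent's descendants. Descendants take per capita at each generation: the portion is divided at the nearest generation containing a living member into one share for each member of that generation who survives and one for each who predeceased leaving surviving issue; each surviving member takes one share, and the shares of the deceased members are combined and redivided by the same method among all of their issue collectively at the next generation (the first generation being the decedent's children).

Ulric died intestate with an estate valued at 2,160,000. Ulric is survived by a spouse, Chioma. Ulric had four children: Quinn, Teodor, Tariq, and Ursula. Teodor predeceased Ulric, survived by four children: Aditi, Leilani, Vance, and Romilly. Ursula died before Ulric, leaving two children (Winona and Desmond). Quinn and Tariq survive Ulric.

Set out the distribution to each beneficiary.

Chioma: 864,000; Quinn: 324,000; Aditi: 108,000; Leilani: 108,000; Vance: 108,000; Romilly: 108,000; Tariq: 324,000; Winona: 108,000; Desmond: 108,000

Chioma takes two-fifths of 2,160,000 = 864,000. The remaining 1,296,000 passes to the descendants.
The descendants' portion (1,296,000) is divided at the children's generation into 4 shares of 324,000. Quinn and Tariq each take 324,000. The 2 shares of the deceased (Teodor and Ursula) are combined into a pool of 648,000.
That pool (648,000) is divided at the grandchildren's generation equally among Aditi, Leilani, Vance, Romilly, Winona, and Desmond: 108,000 each.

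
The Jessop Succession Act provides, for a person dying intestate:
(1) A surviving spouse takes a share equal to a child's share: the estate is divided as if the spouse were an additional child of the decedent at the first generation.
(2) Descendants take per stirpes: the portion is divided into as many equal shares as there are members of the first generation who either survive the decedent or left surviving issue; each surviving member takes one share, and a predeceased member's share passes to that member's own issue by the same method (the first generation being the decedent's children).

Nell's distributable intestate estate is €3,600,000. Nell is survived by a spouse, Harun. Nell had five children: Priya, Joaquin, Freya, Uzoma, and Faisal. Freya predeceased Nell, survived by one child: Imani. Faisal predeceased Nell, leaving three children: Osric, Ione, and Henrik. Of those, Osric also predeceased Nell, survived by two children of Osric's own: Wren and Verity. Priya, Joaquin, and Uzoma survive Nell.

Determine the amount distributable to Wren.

Wren receives €100,000.

The spouse counts as an additional share at the children's level, so there are 6 primary shares of €600,000. Harun takes one such share (€600,000).
The children's combined portion (€3,000,000) is divided into 5 shares of €600,000: Priya, Joaquin, and Uzoma each take €600,000; Freya's €600,000 share passes to Freya's issue; Faisal's €600,000 share passes to Faisal's issue.
Freya's share (€600,000) passes entirely to Imani.
Faisal's share (€600,000) is divided into 3 shares of €200,000: Ione and Henrik each take €200,000; Osric's €200,000 share passes to Osric's issue.
Osric's share (€200,000) is divided into 2 shares of €100,000: Wren and Verity each take €100,000.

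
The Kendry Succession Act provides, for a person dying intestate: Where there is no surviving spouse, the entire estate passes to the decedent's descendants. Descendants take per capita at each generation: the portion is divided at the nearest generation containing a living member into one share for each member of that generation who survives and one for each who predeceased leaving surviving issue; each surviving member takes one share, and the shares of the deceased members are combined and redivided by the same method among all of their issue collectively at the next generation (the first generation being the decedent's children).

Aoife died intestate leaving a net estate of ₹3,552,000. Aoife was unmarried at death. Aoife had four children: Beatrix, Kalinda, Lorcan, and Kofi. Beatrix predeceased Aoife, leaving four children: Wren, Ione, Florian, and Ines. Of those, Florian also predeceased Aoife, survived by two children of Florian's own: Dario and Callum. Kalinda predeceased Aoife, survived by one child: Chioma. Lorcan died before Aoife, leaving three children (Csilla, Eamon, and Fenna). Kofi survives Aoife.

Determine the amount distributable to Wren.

Wren receives ₹333,000.

The entire ₹3,552,000 passes to the descendants.
That amount (₹3,552,000) is divided at the children's generation into 4 shares of ₹888,000. Kofi takes ₹888,000. The 3 shares of the deceased (Beatrix, Kalinda, and Lorcan) are combined into a pool of ₹2,664,000.
That pool (₹2,664,000) is divided at the grandchildren's generation into 8 shares of ₹333,000. Wren, Ione, Ines, Chioma, Csilla, Eamon, and Fenna each take ₹333,000. The remaining share for the deceased Florian (₹333,000) is carried to the next generation.
That pool (₹333,000) is divided at the great-grandchildren's generation equally among Dario and Callum: ₹166,500 each.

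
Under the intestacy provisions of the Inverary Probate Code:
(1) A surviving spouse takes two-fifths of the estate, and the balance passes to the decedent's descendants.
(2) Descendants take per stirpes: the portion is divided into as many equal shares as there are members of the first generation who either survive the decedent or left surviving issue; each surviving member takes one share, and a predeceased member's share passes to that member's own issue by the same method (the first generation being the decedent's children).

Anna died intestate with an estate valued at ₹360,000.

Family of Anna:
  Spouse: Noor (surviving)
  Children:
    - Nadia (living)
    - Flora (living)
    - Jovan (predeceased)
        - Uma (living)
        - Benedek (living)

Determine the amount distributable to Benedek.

Noor takes two-fifths of ₹360,000 = ₹144,000. The remaining ₹216,000 passes to the descendants.
The descendants' portion (₹216,000) is divided into 3 shares of ₹72,000: Nadia and Flora each take ₹72,000; Jovan's ₹72,000 share passes to Jovan's issue.
Jovan's share (₹72,000) is divided into 2 shares of ₹36,000: Uma and Benedek each take ₹36,000.

Benedek receives ₹36,000.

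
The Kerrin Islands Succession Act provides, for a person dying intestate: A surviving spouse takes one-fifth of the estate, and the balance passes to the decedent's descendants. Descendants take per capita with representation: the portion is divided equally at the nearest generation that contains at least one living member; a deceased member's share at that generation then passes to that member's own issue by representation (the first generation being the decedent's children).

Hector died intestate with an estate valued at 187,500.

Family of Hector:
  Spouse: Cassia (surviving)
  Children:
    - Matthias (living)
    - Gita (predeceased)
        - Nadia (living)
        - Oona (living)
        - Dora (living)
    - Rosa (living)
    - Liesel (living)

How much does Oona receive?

Oona receives 12,500.

Cassia takes one-fifth of 187,500 = 37,500. The remaining 150,000 passes to the descendants.
The descendants' portion (150,000) is divided into 4 shares of 37,500: Matthias, Rosa, and Liesel each take 37,500; Gita's 37,500 share passes to Gita's issue.
Gita's share (37,500) is divided into 3 shares of 12,500: Nadia, Oona, and Dora each take 12,500.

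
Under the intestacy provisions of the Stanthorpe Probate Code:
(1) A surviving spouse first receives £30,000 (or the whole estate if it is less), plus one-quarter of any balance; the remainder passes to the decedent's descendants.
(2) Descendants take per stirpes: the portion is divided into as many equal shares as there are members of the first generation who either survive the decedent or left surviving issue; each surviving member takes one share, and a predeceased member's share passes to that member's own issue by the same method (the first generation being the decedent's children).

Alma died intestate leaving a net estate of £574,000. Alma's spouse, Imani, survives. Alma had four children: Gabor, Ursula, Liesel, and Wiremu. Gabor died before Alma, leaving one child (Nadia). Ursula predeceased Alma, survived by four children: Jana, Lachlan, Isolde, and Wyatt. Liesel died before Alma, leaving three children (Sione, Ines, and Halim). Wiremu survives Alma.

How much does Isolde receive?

Isolde receives £25,500.

Imani first takes £30,000, leaving a balance of £544,000. Imani then takes one-quarter of the balance (£136,000), for a total of £166,000. The remaining £408,000 passes to the descendants.
The descendants' portion (£408,000) is divided into 4 shares of £102,000: Wiremu takes £102,000; Gabor's £102,000 share passes to Gabor's issue; Ursula's £102,000 share passes to Ursula's issue; Liesel's £102,000 share passes to Liesel's issue.
Gabor's share (£102,000) passes entirely to Nadia.
Ursula's share (£102,000) is divided into 4 shares of £25,500: Jana, Lachlan, Isolde, and Wyatt each take £25,500.
Liesel's share (£102,000) is divided into 3 shares of £34,000: Sione, Ines, and Halim each take £34,000.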